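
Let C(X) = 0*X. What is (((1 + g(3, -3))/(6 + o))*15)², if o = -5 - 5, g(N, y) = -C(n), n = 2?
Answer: 225/16 ≈ 14.063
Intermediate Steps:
C(X) = 0
g(N, y) = 0 (g(N, y) = -1*0 = 0)
o = -10
(((1 + g(3, -3))/(6 + o))*15)² = (((1 + 0)/(6 - 10))*15)² = ((1/(-4))*15)² = ((1*(-¼))*15)² = (-¼*15)² = (-15/4)² = 225/16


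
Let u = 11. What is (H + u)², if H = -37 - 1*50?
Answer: 5776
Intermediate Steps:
H = -87 (H = -37 - 50 = -87)
(H + u)² = (-87 + 11)² = (-76)² = 5776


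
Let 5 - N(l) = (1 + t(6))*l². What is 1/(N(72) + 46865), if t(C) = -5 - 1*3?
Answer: 1/83158 ≈ 1.2025e-5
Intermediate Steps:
t(C) = -8 (t(C) = -5 - 3 = -8)
N(l) = 5 + 7*l² (N(l) = 5 - (1 - 8)*l² = 5 - (-7)*l² = 5 + 7*l²)
1/(N(72) + 46865) = 1/((5 + 7*72²) + 46865) = 1/((5 + 7*5184) + 46865) = 1/((5 + 36288) + 46865) = 1/(36293 + 46865) = 1/83158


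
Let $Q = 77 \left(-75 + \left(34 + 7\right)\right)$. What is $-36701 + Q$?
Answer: $-39319$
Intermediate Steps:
$Q = -2618$ ($Q = 77 \left(-75 + 41\right) = 77 \left(-34\right) = -2618$)
$-36701 + Q = -36701 - 2618 = -39319$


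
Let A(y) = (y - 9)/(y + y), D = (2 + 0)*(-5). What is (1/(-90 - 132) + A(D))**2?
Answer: 4405801/4928400 ≈ 0.89396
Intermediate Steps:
D = -10 (D = 2*(-5) = -10)
A(y) = (-9 + y)/(2*y) (A(y) = (-9 + y)/((2*y)) = (-9 + y)*(1/(2*y)) = (-9 + y)/(2*y))
(1/(-90 - 132) + A(D))**2 = (1/(-90 - 132) + (1/2)*(-9 - 10)/(-10))**2 = (1/(-222) + (1/2)*(-1/10)*(-19))**2 = (-1/222 + 19/20)**2 = (2099/2220)**2 = 4405801/4928400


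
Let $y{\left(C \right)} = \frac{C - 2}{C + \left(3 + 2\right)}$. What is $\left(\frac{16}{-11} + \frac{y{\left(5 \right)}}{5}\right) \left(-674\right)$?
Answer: $\frac{258479}{275} \approx 939.92$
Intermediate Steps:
$y{\left(C \right)} = \frac{-2 + C}{5 + C}$ ($y{\left(C \right)} = \frac{-2 + C}{C + 5} = \frac{-2 + C}{5 + C}$)
$\left(\frac{16}{-11} + \frac{y{\left(5 \right)}}{5}\right) \left(-674\right) = \left(\frac{16}{-11} + \frac{\frac{1}{5 + 5} \left(-2 + 5\right)}{5}\right) \left(-674\right) = \left(16 \left(- \frac{1}{11}\right) + \frac{1}{10} \cdot 3 \cdot \frac{1}{5}\right) \left(-674\right) = \left(- \frac{16}{11} + \frac{1}{10} \cdot 3 \cdot \frac{1}{5}\right) \left(-674\right) = \left(- \frac{16}{11} + \frac{3}{10} \cdot \frac{1}{5}\right) \left(-674\right) = \left(- \frac{16}{11} + \frac{3}{50}\right) \left(-674\right) = \left(- \frac{767}{550}\right) \left(-674\right) = \frac{258479}{275}$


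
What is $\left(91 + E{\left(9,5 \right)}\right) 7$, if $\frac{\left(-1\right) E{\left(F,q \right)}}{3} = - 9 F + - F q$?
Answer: $3283$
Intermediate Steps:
$E{\left(F,q \right)} = 27 F + 3 F q$ ($E{\left(F,q \right)} = - 3 \left(- 9 F + - F q\right) = - 3 \left(- 9 F - F q\right) = 27 F + 3 F q$)
$\left(91 + E{\left(9,5 \right)}\right) 7 = \left(91 + 3 \cdot 9 \left(9 + 5\right)\right) 7 = \left(91 + 3 \cdot 9 \cdot 14\right) 7 = \left(91 + 378\right) 7 = 469 \cdot 7 = 3283$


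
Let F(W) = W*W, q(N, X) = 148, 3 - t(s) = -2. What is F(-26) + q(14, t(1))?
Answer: 824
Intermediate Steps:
t(s) = 5 (t(s) = 3 - 1*(-2) = 3 + 2 = 5)
F(W) = W²
F(-26) + q(14, t(1)) = (-26)² + 148 = 676 + 148 = 824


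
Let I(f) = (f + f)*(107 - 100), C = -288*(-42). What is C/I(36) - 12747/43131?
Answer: 340799/14377 ≈ 23.704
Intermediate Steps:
C = 12096
I(f) = 14*f (I(f) = (2*f)*7 = 14*f)
C/I(36) - 12747/43131 = 12096/((14*36)) - 12747/43131 = 12096/504 - 12747*1/43131 = 12096*(1/504) - 4249/14377 = 24 - 4249/14377 = 340799/14377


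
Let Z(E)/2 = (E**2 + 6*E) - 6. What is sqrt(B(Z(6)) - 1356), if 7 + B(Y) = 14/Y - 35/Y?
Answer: I*sqrt(659769)/22 ≈ 36.921*I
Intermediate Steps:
Z(E) = -12 + 2*E**2 + 12*E (Z(E) = 2*((E**2 + 6*E) - 6) = 2*(-6 + E**2 + 6*E) = -12 + 2*E**2 + 12*E)
B(Y) = -7 - 21/Y (B(Y) = -7 + (14/Y - 35/Y) = -7 - 21/Y)
sqrt(B(Z(6)) - 1356) = sqrt((-7 - 21/(-12 + 2*6**2 + 12*6)) - 1356) = sqrt((-7 - 21/(-12 + 2*36 + 72)) - 1356) = sqrt((-7 - 21/(-12 + 72 + 72)) - 1356) = sqrt((-7 - 21/132) - 1356) = sqrt((-7 - 21*1/132) - 1356) = sqrt((-7 - 7/44) - 1356) = sqrt(-315/44 - 1356) = sqrt(-59979/44) = I*sqrt(659769)/22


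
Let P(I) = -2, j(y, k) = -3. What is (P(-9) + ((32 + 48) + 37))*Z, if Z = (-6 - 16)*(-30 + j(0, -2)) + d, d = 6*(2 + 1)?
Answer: 85560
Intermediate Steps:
d = 18 (d = 6*3 = 18)
Z = 744 (Z = (-6 - 16)*(-30 - 3) + 18 = -22*(-33) + 18 = 726 + 18 = 744)
(P(-9) + ((32 + 48) + 37))*Z = (-2 + ((32 + 48) + 37))*744 = (-2 + (80 + 37))*744 = (-2 + 117)*744 = 115*744 = 85560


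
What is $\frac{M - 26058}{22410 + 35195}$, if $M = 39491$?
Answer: $\frac{13433}{57605} \approx 0.23319$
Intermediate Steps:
$\frac{M - 26058}{22410 + 35195} = \frac{39491 - 26058}{22410 + 35195} = \frac{13433}{57605}$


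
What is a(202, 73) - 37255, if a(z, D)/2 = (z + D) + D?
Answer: -36559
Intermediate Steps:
a(z, D) = 2*z + 4*D (a(z, D) = 2*((z + D) + D) = 2*((D + z) + D) = 2*(z + 2*D) = 2*z + 4*D)
a(202, 73) - 37255 = (2*202 + 4*73) - 37255 = (404 + 292) - 37255 = 696 - 37255 = -36559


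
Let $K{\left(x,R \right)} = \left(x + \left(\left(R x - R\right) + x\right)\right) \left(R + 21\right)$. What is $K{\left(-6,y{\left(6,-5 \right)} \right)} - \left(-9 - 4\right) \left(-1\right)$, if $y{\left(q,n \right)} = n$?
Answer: $355$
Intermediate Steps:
$K{\left(x,R \right)} = \left(21 + R\right) \left(- R + 2 x + R x\right)$ ($K{\left(x,R \right)} = \left(x + \left(\left(- R + R x\right) + x\right)\right) \left(21 + R\right) = \left(x + \left(x - R + R x\right)\right) \left(21 + R\right) = \left(- R + 2 x + R x\right) \left(21 + R\right) = \left(21 + R\right) \left(- R + 2 x + R x\right)$)
$K{\left(-6,y{\left(6,-5 \right)} \right)} - \left(-9 - 4\right) \left(-1\right) = \left(- \left(-5\right)^{2} - -105 + 42 \left(-6\right) - 6 \left(-5\right)^{2} + 23 \left(-5\right) \left(-6\right)\right) - \left(-9 - 4\right) \left(-1\right) = \left(\left(-1\right) 25 + 105 - 252 - 150 + 690\right) - \left(-9 - 4\right) \left(-1\right) = \left(-25 + 105 - 252 - 150 + 690\right) - \left(-13\right) \left(-1\right) = 368 - 13 = 355$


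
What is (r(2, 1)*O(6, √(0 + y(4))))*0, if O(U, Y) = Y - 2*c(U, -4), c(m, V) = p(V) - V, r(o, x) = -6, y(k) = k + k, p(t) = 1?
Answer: 0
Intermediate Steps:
y(k) = 2*k
c(m, V) = 1 - V
O(U, Y) = -10 + Y (O(U, Y) = Y - 2*(1 - 1*(-4)) = Y - 2*(1 + 4) = Y - 2*5 = Y - 10 = -10 + Y)
(r(2, 1)*O(6, √(0 + y(4))))*0 = -6*(-10 + √(0 + 2*4))*0 = -6*(-10 + √(0 + 8))*0 = -6*(-10 + √8)*0 = -6*(-10 + 2*√2)*0 = (60 - 12*√2)*0 = 0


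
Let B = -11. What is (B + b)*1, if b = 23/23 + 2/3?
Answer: -28/3 ≈ -9.3333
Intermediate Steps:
b = 5/3 (b = 23*(1/23) + 2*(1/3) = 1 + 2/3 = 5/3 ≈ 1.6667)
(B + b)*1 = (-11 + 5/3)*1 = -28/3*1 = -28/3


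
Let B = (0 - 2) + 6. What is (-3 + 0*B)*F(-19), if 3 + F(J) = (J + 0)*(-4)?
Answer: -219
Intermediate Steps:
B = 4 (B = -2 + 6 = 4)
F(J) = -3 - 4*J (F(J) = -3 + (J + 0)*(-4) = -3 + J*(-4) = -3 - 4*J)
(-3 + 0*B)*F(-19) = (-3 + 0*4)*(-3 - 4*(-19)) = (-3 + 0)*(-3 + 76) = -3*73 = -219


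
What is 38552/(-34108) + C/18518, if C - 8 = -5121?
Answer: -222075035/157902986 ≈ -1.4064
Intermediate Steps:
C = -5113 (C = 8 - 5121 = -5113)
38552/(-34108) + C/18518 = 38552/(-34108) - 5113/18518 = 38552*(-1/34108) - 5113*1/18518 = -9638/8527 - 5113/18518 = -222075035/157902986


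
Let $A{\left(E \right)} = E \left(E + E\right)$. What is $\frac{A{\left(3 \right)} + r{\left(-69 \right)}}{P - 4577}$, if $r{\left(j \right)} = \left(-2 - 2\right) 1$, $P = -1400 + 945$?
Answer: $- \frac{7}{2516} \approx -0.0027822$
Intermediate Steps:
$P = -455$
$A{\left(E \right)} = 2 E^{2}$ ($A{\left(E \right)} = E 2 E = 2 E^{2}$)
$r{\left(j \right)} = -4$ ($r{\left(j \right)} = \left(-4\right) 1 = -4$)
$\frac{A{\left(3 \right)} + r{\left(-69 \right)}}{P - 4577} = \frac{2 \cdot 3^{2} - 4}{-455 - 4577} = \frac{2 \cdot 9 - 4}{-5032} = \left(18 - 4\right) \left(- \frac{1}{5032}\right) = 14 \left(- \frac{1}{5032}\right) = - \frac{7}{2516}$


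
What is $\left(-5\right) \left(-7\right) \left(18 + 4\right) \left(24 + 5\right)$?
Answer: $22330$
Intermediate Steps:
$\left(-5\right) \left(-7\right) \left(18 + 4\right) \left(24 + 5\right) = 35 \cdot 22 \cdot 29 = 35 \cdot 638 = 22330$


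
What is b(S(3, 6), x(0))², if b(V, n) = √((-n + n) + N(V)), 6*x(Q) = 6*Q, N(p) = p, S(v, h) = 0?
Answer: 0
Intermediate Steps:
x(Q) = Q (x(Q) = (6*Q)/6 = Q)
b(V, n) = √V (b(V, n) = √((-n + n) + V) = √(0 + V) = √V)
b(S(3, 6), x(0))² = (√0)² = 0² = 0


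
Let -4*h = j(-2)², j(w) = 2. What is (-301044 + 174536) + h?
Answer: -126509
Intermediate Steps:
h = -1 (h = -¼*2² = -¼*4 = -1)
(-301044 + 174536) + h = (-301044 + 174536) - 1 = -126508 - 1 = -126509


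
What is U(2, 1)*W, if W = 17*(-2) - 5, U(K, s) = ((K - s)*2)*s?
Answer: -78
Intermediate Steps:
U(K, s) = s*(-2*s + 2*K) (U(K, s) = (-2*s + 2*K)*s = s*(-2*s + 2*K))
W = -39 (W = -34 - 5 = -39)
U(2, 1)*W = (2*1*(2 - 1*1))*(-39) = (2*1*(2 - 1))*(-39) = (2*1*1)*(-39) = 2*(-39) = -78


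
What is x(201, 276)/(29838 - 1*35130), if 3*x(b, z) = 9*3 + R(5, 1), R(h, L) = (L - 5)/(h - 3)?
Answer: -25/15876 ≈ -0.0015747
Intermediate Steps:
R(h, L) = (-5 + L)/(-3 + h)
x(b, z) = 25/3 (x(b, z) = (9*3 + (-5 + 1)/(-3 + 5))/3 = (27 - 4/2)/3 = (27 + (½)*(-4))/3 = (27 - 2)/3 = (⅓)*25 = 25/3)
x(201, 276)/(29838 - 1*35130) = 25/(3*(29838 - 1*35130)) = 25/(3*(29838 - 35130)) = (25/3)/(-5292) = (25/3)*(-1/5292) = -25/15876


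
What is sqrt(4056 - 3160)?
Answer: 8*sqrt(14) ≈ 29.933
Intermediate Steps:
sqrt(4056 - 3160) = sqrt(896) = 8*sqrt(14)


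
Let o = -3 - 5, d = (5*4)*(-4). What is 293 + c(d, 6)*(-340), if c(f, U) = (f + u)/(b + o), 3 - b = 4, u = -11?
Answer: -28303/9 ≈ -3144.8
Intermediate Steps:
d = -80 (d = 20*(-4) = -80)
b = -1 (b = 3 - 1*4 = 3 - 4 = -1)
o = -8
c(f, U) = 11/9 - f/9 (c(f, U) = (f - 11)/(-1 - 8) = (-11 + f)/(-9) = (-11 + f)*(-1/9) = 11/9 - f/9)
293 + c(d, 6)*(-340) = 293 + (11/9 - 1/9*(-80))*(-340) = 293 + (11/9 + 80/9)*(-340) = 293 + (91/9)*(-340) = 293 - 30940/9 = -28303/9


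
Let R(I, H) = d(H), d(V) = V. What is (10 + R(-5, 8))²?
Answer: 324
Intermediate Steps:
R(I, H) = H
(10 + R(-5, 8))² = (10 + 8)² = 18² = 324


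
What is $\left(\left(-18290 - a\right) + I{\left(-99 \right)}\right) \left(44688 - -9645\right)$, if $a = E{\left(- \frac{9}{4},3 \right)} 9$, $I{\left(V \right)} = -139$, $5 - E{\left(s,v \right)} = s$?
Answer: $- \frac{4019392341}{4} \approx -1.0048 \cdot 10^{9}$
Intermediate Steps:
$E{\left(s,v \right)} = 5 - s$
$a = \frac{261}{4}$ ($a = \left(5 - - \frac{9}{4}\right) 9 = \left(5 + \frac{9}{4}\right) 9 = \frac{29}{4} \cdot 9 = \frac{261}{4} \approx 65.25$)
$\left(\left(-18290 - a\right) + I{\left(-99 \right)}\right) \left(44688 - -9645\right) = \left(\left(-18290 - \frac{261}{4}\right) - 139\right) \left(44688 - -9645\right) = \left(\left(-18290 - \frac{261}{4}\right) - 139\right) \left(44688 + \left(-8714 + 18359\right)\right) = \left(- \frac{73421}{4} - 139\right) \left(44688 + 9645\right) = \left(- \frac{73977}{4}\right) 54333 = - \frac{4019392341}{4}$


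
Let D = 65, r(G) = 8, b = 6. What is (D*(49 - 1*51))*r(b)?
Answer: -1040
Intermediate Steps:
(D*(49 - 1*51))*r(b) = (65*(49 - 1*51))*8 = (65*(49 - 51))*8 = (65*(-2))*8 = -130*8 = -1040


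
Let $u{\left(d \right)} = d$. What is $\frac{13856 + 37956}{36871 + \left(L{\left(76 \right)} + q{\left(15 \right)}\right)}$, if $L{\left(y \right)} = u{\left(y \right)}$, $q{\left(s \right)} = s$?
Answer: $\frac{25906}{18481} \approx 1.4018$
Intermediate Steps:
$L{\left(y \right)} = y$
$\frac{13856 + 37956}{36871 + \left(L{\left(76 \right)} + q{\left(15 \right)}\right)} = \frac{13856 + 37956}{36871 + \left(76 + 15\right)} = \frac{51812}{36871 + 91} = \frac{51812}{36962} = 51812 \cdot \frac{1}{36962} = \frac{25906}{18481}$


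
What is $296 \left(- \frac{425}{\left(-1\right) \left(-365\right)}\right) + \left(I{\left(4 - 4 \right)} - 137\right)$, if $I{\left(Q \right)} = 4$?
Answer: $- \frac{34869}{73} \approx -477.66$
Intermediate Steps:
$296 \left(- \frac{425}{\left(-1\right) \left(-365\right)}\right) + \left(I{\left(4 - 4 \right)} - 137\right) = 296 \left(- \frac{425}{\left(-1\right) \left(-365\right)}\right) + \left(4 - 137\right) = 296 \left(- \frac{425}{365}\right) - 133 = 296 \left(\left(-425\right) \frac{1}{365}\right) - 133 = 296 \left(- \frac{85}{73}\right) - 133 = - \frac{25160}{73} - 133 = - \frac{34869}{73}$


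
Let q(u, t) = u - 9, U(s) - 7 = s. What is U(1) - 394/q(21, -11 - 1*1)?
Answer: -149/6 ≈ -24.833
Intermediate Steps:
U(s) = 7 + s
q(u, t) = -9 + u
U(1) - 394/q(21, -11 - 1*1) = (7 + 1) - 394/(-9 + 21) = 8 - 394/12 = 8 - 394*1/12 = 8 - 197/6 = -149/6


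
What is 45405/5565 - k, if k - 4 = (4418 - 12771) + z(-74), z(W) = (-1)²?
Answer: 3100135/371 ≈ 8356.2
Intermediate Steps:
z(W) = 1
k = -8348 (k = 4 + ((4418 - 12771) + 1) = 4 + (-8353 + 1) = 4 - 8352 = -8348)
45405/5565 - k = 45405/5565 - 1*(-8348) = 45405*(1/5565) + 8348 = 3027/371 + 8348 = 3100135/371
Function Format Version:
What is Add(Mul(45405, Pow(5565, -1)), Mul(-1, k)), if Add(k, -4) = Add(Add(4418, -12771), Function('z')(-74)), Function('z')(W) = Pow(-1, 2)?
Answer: Rational(3100135, 371) ≈ 8356.2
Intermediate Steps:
Function('z')(W) = 1
k = -8348 (k = Add(4, Add(Add(4418, -12771), 1)) = Add(4, Add(-8353, 1)) = Add(4, -8352) = -8348)
Add(Mul(45405, Pow(5565, -1)), Mul(-1, k)) = Add(Mul(45405, Pow(5565, -1)), Mul(-1, -8348)) = Add(Mul(45405, Rational(1, 5565)), 8348) = Add(Rational(3027, 371), 8348) = Rational(3100135, 371)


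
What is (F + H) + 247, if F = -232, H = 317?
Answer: 332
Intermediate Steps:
(F + H) + 247 = (-232 + 317) + 247 = 85 + 247 = 332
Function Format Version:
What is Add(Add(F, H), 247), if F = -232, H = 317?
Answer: 332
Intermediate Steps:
Add(Add(F, H), 247) = Add(Add(-232, 317), 247) = Add(85, 247) = 332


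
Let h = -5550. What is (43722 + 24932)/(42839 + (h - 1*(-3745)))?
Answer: 34327/20517 ≈ 1.6731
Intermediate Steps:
(43722 + 24932)/(42839 + (h - 1*(-3745))) = (43722 + 24932)/(42839 + (-5550 - 1*(-3745))) = 68654/(42839 + (-5550 + 3745)) = 68654/(42839 - 1805) = 68654/41034 = 68654*(1/41034) = 34327/20517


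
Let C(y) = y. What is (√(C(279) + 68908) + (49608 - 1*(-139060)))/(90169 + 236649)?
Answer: 94334/163409 + √69187/326818 ≈ 0.57809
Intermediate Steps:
(√(C(279) + 68908) + (49608 - 1*(-139060)))/(90169 + 236649) = (√(279 + 68908) + (49608 - 1*(-139060)))/(90169 + 236649) = (√69187 + (49608 + 139060))/326818 = (√69187 + 188668)*(1/326818) = (188668 + √69187)*(1/326818) = 94334/163409 + √69187/326818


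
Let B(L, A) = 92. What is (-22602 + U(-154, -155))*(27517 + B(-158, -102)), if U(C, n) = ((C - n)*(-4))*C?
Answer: -607011474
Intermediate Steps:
U(C, n) = C*(-4*C + 4*n) (U(C, n) = (-4*C + 4*n)*C = C*(-4*C + 4*n))
(-22602 + U(-154, -155))*(27517 + B(-158, -102)) = (-22602 + 4*(-154)*(-155 - 1*(-154)))*(27517 + 92) = (-22602 + 4*(-154)*(-155 + 154))*27609 = (-22602 + 4*(-154)*(-1))*27609 = (-22602 + 616)*27609 = -21986*27609 = -607011474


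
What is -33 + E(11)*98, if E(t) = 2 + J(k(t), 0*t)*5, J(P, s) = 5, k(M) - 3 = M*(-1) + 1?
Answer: 2613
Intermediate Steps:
k(M) = 4 - M (k(M) = 3 + (M*(-1) + 1) = 3 + (-M + 1) = 3 + (1 - M) = 4 - M)
E(t) = 27 (E(t) = 2 + 5*5 = 2 + 25 = 27)
-33 + E(11)*98 = -33 + 27*98 = -33 + 2646 = 2613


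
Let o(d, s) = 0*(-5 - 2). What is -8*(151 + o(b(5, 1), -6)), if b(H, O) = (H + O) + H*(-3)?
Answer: -1208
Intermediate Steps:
b(H, O) = O - 2*H (b(H, O) = (H + O) - 3*H = O - 2*H)
o(d, s) = 0 (o(d, s) = 0*(-7) = 0)
-8*(151 + o(b(5, 1), -6)) = -8*(151 + 0) = -8*151 = -1208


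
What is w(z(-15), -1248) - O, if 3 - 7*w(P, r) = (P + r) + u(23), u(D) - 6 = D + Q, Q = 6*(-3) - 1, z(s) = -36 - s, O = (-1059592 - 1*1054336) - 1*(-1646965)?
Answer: 3270003/7 ≈ 4.6714e+5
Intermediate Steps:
O = -466963 (O = (-1059592 - 1054336) + 1646965 = -2113928 + 1646965 = -466963)
Q = -19 (Q = -18 - 1 = -19)
u(D) = -13 + D (u(D) = 6 + (D - 19) = 6 + (-19 + D) = -13 + D)
w(P, r) = -1 - P/7 - r/7 (w(P, r) = 3/7 - ((P + r) + (-13 + 23))/7 = 3/7 - ((P + r) + 10)/7 = 3/7 - (10 + P + r)/7 = 3/7 + (-10/7 - P/7 - r/7) = -1 - P/7 - r/7)
w(z(-15), -1248) - O = (-1 - (-36 - 1*(-15))/7 - ⅐*(-1248)) - 1*(-466963) = (-1 - (-36 + 15)/7 + 1248/7) + 466963 = (-1 - ⅐*(-21) + 1248/7) + 466963 = (-1 + 3 + 1248/7) + 466963 = 1262/7 + 466963 = 3270003/7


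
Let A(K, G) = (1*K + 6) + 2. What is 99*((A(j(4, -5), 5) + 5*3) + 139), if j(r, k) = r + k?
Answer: 15939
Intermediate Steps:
j(r, k) = k + r
A(K, G) = 8 + K (A(K, G) = (K + 6) + 2 = (6 + K) + 2 = 8 + K)
99*((A(j(4, -5), 5) + 5*3) + 139) = 99*(((8 + (-5 + 4)) + 5*3) + 139) = 99*(((8 - 1) + 15) + 139) = 99*((7 + 15) + 139) = 99*(22 + 139) = 99*161 = 15939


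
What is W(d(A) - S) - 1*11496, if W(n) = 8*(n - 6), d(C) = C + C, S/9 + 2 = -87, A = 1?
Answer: -5120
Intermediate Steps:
S = -801 (S = -18 + 9*(-87) = -18 - 783 = -801)
d(C) = 2*C
W(n) = -48 + 8*n (W(n) = 8*(-6 + n) = -48 + 8*n)
W(d(A) - S) - 1*11496 = (-48 + 8*(2*1 - 1*(-801))) - 1*11496 = (-48 + 8*(2 + 801)) - 11496 = (-48 + 8*803) - 11496 = (-48 + 6424) - 11496 = 6376 - 11496 = -5120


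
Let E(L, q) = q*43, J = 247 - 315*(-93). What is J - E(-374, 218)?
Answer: 20168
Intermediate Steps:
J = 29542 (J = 247 + 29295 = 29542)
E(L, q) = 43*q
J - E(-374, 218) = 29542 - 43*218 = 29542 - 1*9374 = 29542 - 9374 = 20168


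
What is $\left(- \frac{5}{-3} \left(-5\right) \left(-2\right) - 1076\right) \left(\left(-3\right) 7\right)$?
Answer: $22246$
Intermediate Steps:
$\left(- \frac{5}{-3} \left(-5\right) \left(-2\right) - 1076\right) \left(\left(-3\right) 7\right) = \left(\left(-5\right) \left(- \frac{1}{3}\right) \left(-5\right) \left(-2\right) - 1076\right) \left(-21\right) = \left(\frac{5}{3} \left(-5\right) \left(-2\right) - 1076\right) \left(-21\right) = \left(\left(- \frac{25}{3}\right) \left(-2\right) - 1076\right) \left(-21\right) = \left(\frac{50}{3} - 1076\right) \left(-21\right) = \left(- \frac{3178}{3}\right) \left(-21\right) = 22246$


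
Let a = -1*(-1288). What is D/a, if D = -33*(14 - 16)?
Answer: 33/644 ≈ 0.051242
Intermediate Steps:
a = 1288
D = 66 (D = -33*(-2) = 66)
D/a = 66/1288 = 66*(1/1288) = 33/644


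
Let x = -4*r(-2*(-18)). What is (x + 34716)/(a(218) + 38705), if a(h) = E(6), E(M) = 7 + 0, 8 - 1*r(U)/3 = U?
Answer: 2921/3226 ≈ 0.90546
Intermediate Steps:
r(U) = 24 - 3*U
E(M) = 7
a(h) = 7
x = 336 (x = -4*(24 - (-6)*(-18)) = -4*(24 - 3*36) = -4*(24 - 108) = -4*(-84) = 336)
(x + 34716)/(a(218) + 38705) = (336 + 34716)/(7 + 38705) = 35052/38712 = 35052*(1/38712) = 2921/3226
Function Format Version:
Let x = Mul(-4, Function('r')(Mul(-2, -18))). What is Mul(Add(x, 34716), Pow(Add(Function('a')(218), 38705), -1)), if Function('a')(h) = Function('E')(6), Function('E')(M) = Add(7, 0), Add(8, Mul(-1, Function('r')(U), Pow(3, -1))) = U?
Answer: Rational(2921, 3226) ≈ 0.90546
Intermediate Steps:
Function('r')(U) = Add(24, Mul(-3, U))
Function('E')(M) = 7
Function('a')(h) = 7
x = 336 (x = Mul(-4, Add(24, Mul(-3, Mul(-2, -18)))) = Mul(-4, Add(24, Mul(-3, 36))) = Mul(-4, Add(24, -108)) = Mul(-4, -84) = 336)
Mul(Add(x, 34716), Pow(Add(Function('a')(218), 38705), -1)) = Mul(Add(336, 34716), Pow(Add(7, 38705), -1)) = Mul(35052, Pow(38712, -1)) = Mul(35052, Rational(1, 38712)) = Rational(2921, 3226)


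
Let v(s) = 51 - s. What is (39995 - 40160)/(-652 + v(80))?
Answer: 55/227 ≈ 0.24229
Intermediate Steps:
(39995 - 40160)/(-652 + v(80)) = (39995 - 40160)/(-652 + (51 - 1*80)) = -165/(-652 + (51 - 80)) = -165/(-652 - 29) = -165/(-681) = -165*(-1/681) = 55/227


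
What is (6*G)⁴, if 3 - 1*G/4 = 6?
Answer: 26873856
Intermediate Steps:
G = -12 (G = 12 - 4*6 = 12 - 24 = -12)
(6*G)⁴ = (6*(-12))⁴ = (-72)⁴ = 26873856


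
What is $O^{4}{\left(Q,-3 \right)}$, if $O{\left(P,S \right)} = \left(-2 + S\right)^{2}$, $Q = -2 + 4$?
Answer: $390625$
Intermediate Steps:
$Q = 2$
$O^{4}{\left(Q,-3 \right)} = \left(\left(-2 - 3\right)^{2}\right)^{4} = \left(\left(-5\right)^{2}\right)^{4} = 25^{4} = 390625$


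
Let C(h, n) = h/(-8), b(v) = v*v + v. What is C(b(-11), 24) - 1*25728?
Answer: -102967/4 ≈ -25742.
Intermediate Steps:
b(v) = v + v² (b(v) = v² + v = v + v²)
C(h, n) = -h/8 (C(h, n) = h*(-⅛) = -h/8)
C(b(-11), 24) - 1*25728 = -(-11)*(1 - 11)/8 - 1*25728 = -(-11)*(-10)/8 - 25728 = -⅛*110 - 25728 = -55/4 - 25728 = -102967/4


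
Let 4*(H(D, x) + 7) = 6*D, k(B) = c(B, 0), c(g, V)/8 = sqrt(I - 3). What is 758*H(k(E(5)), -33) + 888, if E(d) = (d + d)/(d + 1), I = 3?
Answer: -4418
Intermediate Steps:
E(d) = 2*d/(1 + d) (E(d) = (2*d)/(1 + d) = 2*d/(1 + d))
c(g, V) = 0 (c(g, V) = 8*sqrt(3 - 3) = 8*sqrt(0) = 8*0 = 0)
k(B) = 0
H(D, x) = -7 + 3*D/2 (H(D, x) = -7 + (6*D)/4 = -7 + 3*D/2)
758*H(k(E(5)), -33) + 888 = 758*(-7 + (3/2)*0) + 888 = 758*(-7 + 0) + 888 = 758*(-7) + 888 = -5306 + 888 = -4418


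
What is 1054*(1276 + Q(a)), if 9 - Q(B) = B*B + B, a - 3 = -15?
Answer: 1215262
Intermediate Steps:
a = -12 (a = 3 - 15 = -12)
Q(B) = 9 - B - B² (Q(B) = 9 - (B*B + B) = 9 - (B² + B) = 9 - (B + B²) = 9 + (-B - B²) = 9 - B - B²)
1054*(1276 + Q(a)) = 1054*(1276 + (9 - 1*(-12) - 1*(-12)²)) = 1054*(1276 + (9 + 12 - 1*144)) = 1054*(1276 + (9 + 12 - 144)) = 1054*(1276 - 123) = 1054*1153 = 1215262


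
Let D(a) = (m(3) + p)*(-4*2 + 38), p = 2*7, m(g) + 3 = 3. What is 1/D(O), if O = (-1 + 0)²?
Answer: 1/420 ≈ 0.0023810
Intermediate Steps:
m(g) = 0 (m(g) = -3 + 3 = 0)
p = 14
O = 1 (O = (-1)² = 1)
D(a) = 420 (D(a) = (0 + 14)*(-4*2 + 38) = 14*(-8 + 38) = 14*30 = 420)
1/D(O) = 1/420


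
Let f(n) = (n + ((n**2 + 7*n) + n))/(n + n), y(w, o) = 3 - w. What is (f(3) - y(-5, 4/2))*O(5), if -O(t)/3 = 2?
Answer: 12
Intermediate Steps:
O(t) = -6 (O(t) = -3*2 = -6)
f(n) = (n**2 + 9*n)/(2*n) (f(n) = (n + (n**2 + 8*n))/((2*n)) = (n**2 + 9*n)*(1/(2*n)) = (n**2 + 9*n)/(2*n))
(f(3) - y(-5, 4/2))*O(5) = ((9/2 + (1/2)*3) - (3 - 1*(-5)))*(-6) = ((9/2 + 3/2) - (3 + 5))*(-6) = (6 - 1*8)*(-6) = (6 - 8)*(-6) = -2*(-6) = 12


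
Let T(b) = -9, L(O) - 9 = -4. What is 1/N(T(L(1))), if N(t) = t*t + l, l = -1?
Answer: 1/80 ≈ 0.012500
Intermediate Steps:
L(O) = 5 (L(O) = 9 - 4 = 5)
N(t) = -1 + t² (N(t) = t*t - 1 = t² - 1 = -1 + t²)
1/N(T(L(1))) = 1/(-1 + (-9)²) = 1/(-1 + 81) = 1/80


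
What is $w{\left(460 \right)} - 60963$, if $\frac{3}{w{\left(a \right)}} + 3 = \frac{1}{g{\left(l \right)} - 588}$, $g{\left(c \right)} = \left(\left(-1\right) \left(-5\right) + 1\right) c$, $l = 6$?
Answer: $- \frac{101017347}{1657} \approx -60964.0$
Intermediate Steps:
$g{\left(c \right)} = 6 c$ ($g{\left(c \right)} = \left(5 + 1\right) c = 6 c$)
$w{\left(a \right)} = - \frac{1656}{1657}$ ($w{\left(a \right)} = \frac{3}{-3 + \frac{1}{6 \cdot 6 - 588}} = \frac{3}{-3 + \frac{1}{36 - 588}} = \frac{3}{-3 + \frac{1}{-552}} = \frac{3}{-3 - \frac{1}{552}} = \frac{3}{- \frac{1657}{552}} = 3 \left(- \frac{552}{1657}\right) = - \frac{1656}{1657}$)
$w{\left(460 \right)} - 60963 = - \frac{1656}{1657} - 60963 = - \frac{101017347}{1657}$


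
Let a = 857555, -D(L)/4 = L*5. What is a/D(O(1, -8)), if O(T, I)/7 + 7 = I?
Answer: 171511/420 ≈ 408.36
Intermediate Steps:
O(T, I) = -49 + 7*I
D(L) = -20*L (D(L) = -4*L*5 = -20*L)
a/D(O(1, -8)) = 857555/((-20*(-49 + 7*(-8)))) = 857555/((-20*(-49 - 56))) = 857555/((-20*(-105))) = 857555/2100 = 857555*(1/2100) = 171511/420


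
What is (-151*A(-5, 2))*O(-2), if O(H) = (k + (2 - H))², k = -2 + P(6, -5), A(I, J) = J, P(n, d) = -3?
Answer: -302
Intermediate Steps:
k = -5 (k = -2 - 3 = -5)
O(H) = (-3 - H)² (O(H) = (-5 + (2 - H))² = (-3 - H)²)
(-151*A(-5, 2))*O(-2) = (-151*2)*(3 - 2)² = -302*1² = -302*1 = -302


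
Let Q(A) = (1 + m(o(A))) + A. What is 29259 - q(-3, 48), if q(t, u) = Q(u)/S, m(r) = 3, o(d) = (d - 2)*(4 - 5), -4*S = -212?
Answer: 1550675/53 ≈ 29258.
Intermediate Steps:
S = 53 (S = -¼*(-212) = 53)
o(d) = 2 - d (o(d) = (-2 + d)*(-1) = 2 - d)
Q(A) = 4 + A (Q(A) = (1 + 3) + A = 4 + A)
q(t, u) = 4/53 + u/53 (q(t, u) = (4 + u)/53 = (4 + u)*(1/53) = 4/53 + u/53)
29259 - q(-3, 48) = 29259 - (4/53 + (1/53)*48) = 29259 - (4/53 + 48/53) = 29259 - 1*52/53 = 29259 - 52/53 = 1550675/53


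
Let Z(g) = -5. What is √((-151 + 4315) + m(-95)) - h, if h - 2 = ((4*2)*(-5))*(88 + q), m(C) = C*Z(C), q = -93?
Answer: -202 + √4639 ≈ -133.89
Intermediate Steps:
m(C) = -5*C (m(C) = C*(-5) = -5*C)
h = 202 (h = 2 + ((4*2)*(-5))*(88 - 93) = 2 + (8*(-5))*(-5) = 2 - 40*(-5) = 2 + 200 = 202)
√((-151 + 4315) + m(-95)) - h = √((-151 + 4315) - 5*(-95)) - 1*202 = √(4164 + 475) - 202 = √4639 - 202 = -202 + √4639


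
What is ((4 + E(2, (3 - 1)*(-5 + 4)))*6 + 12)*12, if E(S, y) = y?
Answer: 288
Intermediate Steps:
((4 + E(2, (3 - 1)*(-5 + 4)))*6 + 12)*12 = ((4 + (3 - 1)*(-5 + 4))*6 + 12)*12 = ((4 + 2*(-1))*6 + 12)*12 = ((4 - 2)*6 + 12)*12 = (2*6 + 12)*12 = (12 + 12)*12 = 24*12 = 288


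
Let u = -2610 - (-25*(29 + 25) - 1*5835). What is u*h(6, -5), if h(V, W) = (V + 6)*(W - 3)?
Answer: -439200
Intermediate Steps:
h(V, W) = (-3 + W)*(6 + V) (h(V, W) = (6 + V)*(-3 + W) = (-3 + W)*(6 + V))
u = 4575 (u = -2610 - (-25*54 - 5835) = -2610 - (-1350 - 5835) = -2610 - 1*(-7185) = -2610 + 7185 = 4575)
u*h(6, -5) = 4575*(-18 - 3*6 + 6*(-5) + 6*(-5)) = 4575*(-18 - 18 - 30 - 30) = 4575*(-96) = -439200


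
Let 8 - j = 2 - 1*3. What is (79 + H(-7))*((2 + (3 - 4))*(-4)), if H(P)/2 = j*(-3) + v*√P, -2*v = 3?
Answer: -100 + 12*I*√7 ≈ -100.0 + 31.749*I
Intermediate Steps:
v = -3/2 (v = -½*3 = -3/2 ≈ -1.5000)
j = 9 (j = 8 - (2 - 1*3) = 8 - (2 - 3) = 8 - 1*(-1) = 8 + 1 = 9)
H(P) = -54 - 3*√P (H(P) = 2*(9*(-3) - 3*√P/2) = 2*(-27 - 3*√P/2) = -54 - 3*√P)
(79 + H(-7))*((2 + (3 - 4))*(-4)) = (79 + (-54 - 3*I*√7))*((2 + (3 - 4))*(-4)) = (79 + (-54 - 3*I*√7))*((2 - 1)*(-4)) = (79 + (-54 - 3*I*√7))*(1*(-4)) = (25 - 3*I*√7)*(-4) = -100 + 12*I*√7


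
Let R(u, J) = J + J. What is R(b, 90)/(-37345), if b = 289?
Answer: -36/7469 ≈ -0.0048199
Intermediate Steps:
R(u, J) = 2*J
R(b, 90)/(-37345) = (2*90)/(-37345) = 180*(-1/37345) = -36/7469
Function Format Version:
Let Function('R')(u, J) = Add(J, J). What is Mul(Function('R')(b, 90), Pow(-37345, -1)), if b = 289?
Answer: Rational(-36, 7469) ≈ -0.0048199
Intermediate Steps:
Function('R')(u, J) = Mul(2, J)
Mul(Function('R')(b, 90), Pow(-37345, -1)) = Mul(Mul(2, 90), Pow(-37345, -1)) = Mul(180, Rational(-1, 37345)) = Rational(-36, 7469)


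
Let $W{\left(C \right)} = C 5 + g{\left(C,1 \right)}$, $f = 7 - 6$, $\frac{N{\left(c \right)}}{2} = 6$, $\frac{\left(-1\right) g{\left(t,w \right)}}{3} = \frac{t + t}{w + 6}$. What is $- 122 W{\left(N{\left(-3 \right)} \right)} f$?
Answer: $- \frac{42456}{7} \approx -6065.1$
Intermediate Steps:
$g{\left(t,w \right)} = - \frac{6 t}{6 + w}$ ($g{\left(t,w \right)} = - 3 \frac{t + t}{w + 6} = - 3 \frac{2 t}{6 + w} = - \frac{6 t}{6 + w}$)
$N{\left(c \right)} = 12$ ($N{\left(c \right)} = 2 \cdot 6 = 12$)
$f = 1$ ($f = 7 - 6 = 1$)
$W{\left(C \right)} = \frac{29 C}{7}$ ($W{\left(C \right)} = C 5 - \frac{6 C}{6 + 1} = 5 C - \frac{6 C}{7} = \frac{29 C}{7}$)
$- 122 W{\left(N{\left(-3 \right)} \right)} f = - 122 \cdot \frac{29}{7} \cdot 12 \cdot 1 = \left(-122\right) \frac{348}{7} \cdot 1 = \left(- \frac{42456}{7}\right) 1 = - \frac{42456}{7}$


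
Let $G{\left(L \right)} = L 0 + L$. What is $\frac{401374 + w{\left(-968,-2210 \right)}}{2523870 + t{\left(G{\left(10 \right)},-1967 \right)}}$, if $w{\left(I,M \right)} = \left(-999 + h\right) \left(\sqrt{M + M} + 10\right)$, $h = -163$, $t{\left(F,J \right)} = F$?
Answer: $\frac{194877}{1261940} - \frac{581 i \sqrt{1105}}{630970} \approx 0.15443 - 0.030609 i$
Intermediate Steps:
$G{\left(L \right)} = L$ ($G{\left(L \right)} = 0 + L = L$)
$w{\left(I,M \right)} = -11620 - 1162 \sqrt{2} \sqrt{M}$ ($w{\left(I,M \right)} = \left(-999 - 163\right) \left(\sqrt{M + M} + 10\right) = - 1162 \left(\sqrt{2 M} + 10\right) = - 1162 \left(\sqrt{2} \sqrt{M} + 10\right) = - 1162 \left(10 + \sqrt{2} \sqrt{M}\right) = -11620 - 1162 \sqrt{2} \sqrt{M}$)
$\frac{401374 + w{\left(-968,-2210 \right)}}{2523870 + t{\left(G{\left(10 \right)},-1967 \right)}} = \frac{401374 - \left(11620 + 1162 \sqrt{2} \sqrt{-2210}\right)}{2523870 + 10} = \frac{401374 - \left(11620 + 1162 \sqrt{2} i \sqrt{2210}\right)}{2523880} = \left(401374 - \left(11620 + 2324 i \sqrt{1105}\right)\right) \frac{1}{2523880} = \left(389754 - 2324 i \sqrt{1105}\right) \frac{1}{2523880} = \frac{194877}{1261940} - \frac{581 i \sqrt{1105}}{630970}$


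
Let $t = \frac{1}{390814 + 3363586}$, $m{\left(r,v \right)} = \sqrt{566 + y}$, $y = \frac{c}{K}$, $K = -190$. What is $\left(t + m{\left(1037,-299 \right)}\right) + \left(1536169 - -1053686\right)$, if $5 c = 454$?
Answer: $\frac{9723351612001}{3754400} + \frac{3 \sqrt{567093}}{95} \approx 2.5899 \cdot 10^{6}$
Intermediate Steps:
$c = \frac{454}{5}$ ($c = \frac{1}{5} \cdot 454 = \frac{454}{5} \approx 90.8$)
$y = - \frac{227}{475}$ ($y = \frac{454}{5 \left(-190\right)} = \frac{454}{5} \left(- \frac{1}{190}\right) = - \frac{227}{475} \approx -0.47789$)
$m{\left(r,v \right)} = \frac{3 \sqrt{567093}}{95}$ ($m{\left(r,v \right)} = \sqrt{566 - \frac{227}{475}} = \sqrt{\frac{268623}{475}} = \frac{3 \sqrt{567093}}{95}$)
$t = \frac{1}{3754400} \approx 2.6635 \cdot 10^{-7}$
$\left(t + m{\left(1037,-299 \right)}\right) + \left(1536169 - -1053686\right) = \left(\frac{1}{3754400} + \frac{3 \sqrt{567093}}{95}\right) + \left(1536169 - -1053686\right) = \left(\frac{1}{3754400} + \frac{3 \sqrt{567093}}{95}\right) + \left(1536169 + 1053686\right) = \left(\frac{1}{3754400} + \frac{3 \sqrt{567093}}{95}\right) + 2589855 = \frac{9723351612001}{3754400} + \frac{3 \sqrt{567093}}{95}$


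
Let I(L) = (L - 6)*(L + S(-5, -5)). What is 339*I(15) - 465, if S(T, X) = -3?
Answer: 36147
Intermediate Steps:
I(L) = (-6 + L)*(-3 + L) (I(L) = (L - 6)*(L - 3) = (-6 + L)*(-3 + L))
339*I(15) - 465 = 339*(18 + 15**2 - 9*15) - 465 = 339*(18 + 225 - 135) - 465 = 339*108 - 465 = 36612 - 465 = 36147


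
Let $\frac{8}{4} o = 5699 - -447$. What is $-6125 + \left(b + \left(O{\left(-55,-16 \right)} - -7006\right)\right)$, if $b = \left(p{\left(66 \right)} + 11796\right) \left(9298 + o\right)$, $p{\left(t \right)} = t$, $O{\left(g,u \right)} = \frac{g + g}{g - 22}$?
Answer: $\frac{1027219791}{7} \approx 1.4675 \cdot 10^{8}$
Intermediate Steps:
$O{\left(g,u \right)} = \frac{2 g}{-22 + g}$
$o = 3073$ ($o = \frac{5699 - -447}{2} = \frac{5699 + 447}{2} = \frac{1}{2} \cdot 6146 = 3073$)
$b = 146744802$ ($b = \left(66 + 11796\right) \left(9298 + 3073\right) = 11862 \cdot 12371 = 146744802$)
$-6125 + \left(b + \left(O{\left(-55,-16 \right)} - -7006\right)\right) = -6125 + \left(146744802 + \left(2 \left(-55\right) \frac{1}{-22 - 55} - -7006\right)\right) = -6125 + \left(146744802 + \left(2 \left(-55\right) \frac{1}{-77} + 7006\right)\right) = -6125 + \left(146744802 + \left(2 \left(-55\right) \left(- \frac{1}{77}\right) + 7006\right)\right) = -6125 + \left(146744802 + \left(\frac{10}{7} + 7006\right)\right) = -6125 + \left(146744802 + \frac{49052}{7}\right) = -6125 + \frac{1027262666}{7} = \frac{1027219791}{7}$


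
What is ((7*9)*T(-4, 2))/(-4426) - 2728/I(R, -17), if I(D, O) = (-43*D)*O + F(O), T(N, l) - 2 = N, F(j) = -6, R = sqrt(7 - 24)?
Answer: 608525283/20103274849 + 1994168*I*sqrt(17)/9084173 ≈ 0.03027 + 0.90511*I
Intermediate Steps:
R = I*sqrt(17) (R = sqrt(-17) = I*sqrt(17) ≈ 4.1231*I)
T(N, l) = 2 + N
I(D, O) = -6 - 43*D*O (I(D, O) = (-43*D)*O - 6 = -43*D*O - 6 = -6 - 43*D*O)
((7*9)*T(-4, 2))/(-4426) - 2728/I(R, -17) = ((7*9)*(2 - 4))/(-4426) - 2728/(-6 - 43*I*sqrt(17)*(-17)) = (63*(-2))*(-1/4426) - 2728/(-6 + 731*I*sqrt(17)) = -126*(-1/4426) - 2728/(-6 + 731*I*sqrt(17)) = 63/2213 - 2728/(-6 + 731*I*sqrt(17))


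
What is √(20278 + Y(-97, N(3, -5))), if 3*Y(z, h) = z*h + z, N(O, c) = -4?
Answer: 5*√815 ≈ 142.74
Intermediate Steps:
Y(z, h) = z/3 + h*z/3 (Y(z, h) = (z*h + z)/3 = (h*z + z)/3 = (z + h*z)/3 = z/3 + h*z/3)
√(20278 + Y(-97, N(3, -5))) = √(20278 + (⅓)*(-97)*(1 - 4)) = √(20278 + (⅓)*(-97)*(-3)) = √(20278 + 97) = √20375 = 5*√815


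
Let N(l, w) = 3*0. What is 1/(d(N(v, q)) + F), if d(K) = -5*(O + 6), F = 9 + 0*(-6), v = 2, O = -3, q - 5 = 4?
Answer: -⅙ ≈ -0.16667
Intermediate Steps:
q = 9 (q = 5 + 4 = 9)
N(l, w) = 0
F = 9 (F = 9 + 0 = 9)
d(K) = -15 (d(K) = -5*(-3 + 6) = -5*3 = -15)
1/(d(N(v, q)) + F) = 1/(-15 + 9) = 1/(-6) = -⅙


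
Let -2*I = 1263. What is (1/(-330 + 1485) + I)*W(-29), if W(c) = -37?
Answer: 53974231/2310 ≈ 23365.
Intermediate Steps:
I = -1263/2 (I = -½*1263 = -1263/2 ≈ -631.50)
(1/(-330 + 1485) + I)*W(-29) = (1/(-330 + 1485) - 1263/2)*(-37) = (1/1155 - 1263/2)*(-37) = -1458763/2310*(-37) = 53974231/2310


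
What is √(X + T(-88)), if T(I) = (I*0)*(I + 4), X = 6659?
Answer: √6659 ≈ 81.603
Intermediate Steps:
T(I) = 0 (T(I) = 0*(4 + I) = 0)
√(X + T(-88)) = √(6659 + 0) = √6659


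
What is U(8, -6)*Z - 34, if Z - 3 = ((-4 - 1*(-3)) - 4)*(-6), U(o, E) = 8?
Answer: 230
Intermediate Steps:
Z = 33 (Z = 3 + ((-4 - 1*(-3)) - 4)*(-6) = 3 + ((-4 + 3) - 4)*(-6) = 3 + (-1 - 4)*(-6) = 3 - 5*(-6) = 3 + 30 = 33)
U(8, -6)*Z - 34 = 8*33 - 34 = 264 - 34 = 230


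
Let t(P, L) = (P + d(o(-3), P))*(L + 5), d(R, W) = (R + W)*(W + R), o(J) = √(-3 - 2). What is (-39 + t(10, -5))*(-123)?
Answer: 4797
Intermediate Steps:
o(J) = I*√5 (o(J) = √(-5) = I*√5)
d(R, W) = (R + W)² (d(R, W) = (R + W)*(R + W) = (R + W)²)
t(P, L) = (5 + L)*(P + (P + I*√5)²) (t(P, L) = (P + (I*√5 + P)²)*(L + 5) = (P + (P + I*√5)²)*(5 + L) = (5 + L)*(P + (P + I*√5)²))
(-39 + t(10, -5))*(-123) = (-39 + (5*10 + 5*(10 + I*√5)² - 5*10 - 5*(10 + I*√5)²))*(-123) = (-39 + (50 + 5*(10 + I*√5)² - 50 - 5*(10 + I*√5)²))*(-123) = (-39 + 0)*(-123) = -39*(-123) = 4797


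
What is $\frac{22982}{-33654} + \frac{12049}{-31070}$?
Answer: $- \frac{559773893}{522814890} \approx -1.0707$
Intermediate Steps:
$\frac{22982}{-33654} + \frac{12049}{-31070} = 22982 \left(- \frac{1}{33654}\right) + 12049 \left(- \frac{1}{31070}\right) = - \frac{11491}{16827} - \frac{12049}{31070} = - \frac{559773893}{522814890}$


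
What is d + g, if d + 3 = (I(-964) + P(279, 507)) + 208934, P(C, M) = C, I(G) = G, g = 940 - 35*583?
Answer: 188781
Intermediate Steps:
g = -19465 (g = 940 - 20405 = -19465)
d = 208246 (d = -3 + ((-964 + 279) + 208934) = -3 + (-685 + 208934) = -3 + 208249 = 208246)
d + g = 208246 - 19465 = 188781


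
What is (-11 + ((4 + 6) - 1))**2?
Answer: 4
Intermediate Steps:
(-11 + ((4 + 6) - 1))**2 = (-11 + (10 - 1))**2 = (-11 + 9)**2 = (-2)**2 = 4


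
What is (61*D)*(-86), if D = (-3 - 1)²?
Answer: -83936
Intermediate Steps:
D = 16 (D = (-4)² = 16)
(61*D)*(-86) = (61*16)*(-86) = 976*(-86) = -83936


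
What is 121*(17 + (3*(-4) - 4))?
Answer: 121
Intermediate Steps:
121*(17 + (3*(-4) - 4)) = 121*(17 + (-12 - 4)) = 121*(17 - 16) = 121*1 = 121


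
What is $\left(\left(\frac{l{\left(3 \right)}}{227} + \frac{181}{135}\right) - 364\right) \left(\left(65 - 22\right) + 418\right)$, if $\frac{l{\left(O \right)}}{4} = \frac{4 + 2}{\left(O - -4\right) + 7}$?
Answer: $- \frac{35863140491}{214515} \approx -1.6718 \cdot 10^{5}$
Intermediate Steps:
$l{\left(O \right)} = \frac{24}{11 + O}$ ($l{\left(O \right)} = 4 \frac{4 + 2}{\left(O - -4\right) + 7} = 4 \frac{6}{\left(O + 4\right) + 7} = 4 \frac{6}{\left(4 + O\right) + 7} = 4 \frac{6}{11 + O} = \frac{24}{11 + O}$)
$\left(\left(\frac{l{\left(3 \right)}}{227} + \frac{181}{135}\right) - 364\right) \left(\left(65 - 22\right) + 418\right) = \left(\left(\frac{24 \frac{1}{11 + 3}}{227} + \frac{181}{135}\right) - 364\right) \left(\left(65 - 22\right) + 418\right) = \left(\left(\frac{24}{14} \cdot \frac{1}{227} + 181 \cdot \frac{1}{135}\right) - 364\right) \left(43 + 418\right) = \left(\left(24 \cdot \frac{1}{14} \cdot \frac{1}{227} + \frac{181}{135}\right) - 364\right) 461 = \left(\left(\frac{12}{7} \cdot \frac{1}{227} + \frac{181}{135}\right) - 364\right) 461 = \left(\left(\frac{12}{1589} + \frac{181}{135}\right) - 364\right) 461 = \left(\frac{289229}{214515} - 364\right) 461 = \left(- \frac{77794231}{214515}\right) 461 = - \frac{35863140491}{214515}$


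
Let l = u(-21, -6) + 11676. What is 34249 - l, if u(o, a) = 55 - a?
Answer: 22512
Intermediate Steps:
l = 11737 (l = (55 - 1*(-6)) + 11676 = (55 + 6) + 11676 = 61 + 11676 = 11737)
34249 - l = 34249 - 1*11737 = 34249 - 11737 = 22512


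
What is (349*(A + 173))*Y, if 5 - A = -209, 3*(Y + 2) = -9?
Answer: -675315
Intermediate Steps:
Y = -5 (Y = -2 + (⅓)*(-9) = -2 - 3 = -5)
A = 214 (A = 5 - 1*(-209) = 5 + 209 = 214)
(349*(A + 173))*Y = (349*(214 + 173))*(-5) = (349*387)*(-5) = 135063*(-5) = -675315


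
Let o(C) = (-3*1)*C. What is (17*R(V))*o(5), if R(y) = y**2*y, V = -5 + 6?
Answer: -255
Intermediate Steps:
o(C) = -3*C
V = 1
R(y) = y**3
(17*R(V))*o(5) = (17*1**3)*(-3*5) = (17*1)*(-15) = 17*(-15) = -255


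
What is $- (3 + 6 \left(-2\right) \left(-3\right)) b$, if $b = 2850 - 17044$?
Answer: $553566$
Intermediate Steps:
$b = -14194$ ($b = 2850 - 17044 = -14194$)
$- (3 + 6 \left(-2\right) \left(-3\right)) b = - (3 + 6 \left(-2\right) \left(-3\right)) \left(-14194\right) = - (3 - -36) \left(-14194\right) = - (3 + 36) \left(-14194\right) = \left(-1\right) 39 \left(-14194\right) = \left(-39\right) \left(-14194\right) = 553566$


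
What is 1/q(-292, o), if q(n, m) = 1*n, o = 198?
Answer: -1/292 ≈ -0.0034247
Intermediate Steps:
q(n, m) = n
1/q(-292, o) = 1/(-292) = -1/292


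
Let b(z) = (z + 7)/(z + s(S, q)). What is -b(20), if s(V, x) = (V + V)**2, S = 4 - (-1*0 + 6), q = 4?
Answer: -3/4 ≈ -0.75000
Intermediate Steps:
S = -2 (S = 4 - (0 + 6) = 4 - 1*6 = 4 - 6 = -2)
s(V, x) = 4*V**2 (s(V, x) = (2*V)**2 = 4*V**2)
b(z) = (7 + z)/(16 + z) (b(z) = (z + 7)/(z + 4*(-2)**2) = (7 + z)/(z + 4*4) = (7 + z)/(z + 16) = (7 + z)/(16 + z))
-b(20) = -(7 + 20)/(16 + 20) = -27/36 = -1*3/4 = -3/4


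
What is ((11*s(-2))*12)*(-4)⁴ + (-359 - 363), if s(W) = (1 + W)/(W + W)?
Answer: 7726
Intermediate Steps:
s(W) = (1 + W)/(2*W) (s(W) = (1 + W)/((2*W)) = (1 + W)*(1/(2*W)) = (1 + W)/(2*W))
((11*s(-2))*12)*(-4)⁴ + (-359 - 363) = ((11*((½)*(1 - 2)/(-2)))*12)*(-4)⁴ + (-359 - 363) = ((11*((½)*(-½)*(-1)))*12)*256 - 722 = ((11*(¼))*12)*256 - 722 = ((11/4)*12)*256 - 722 = 33*256 - 722 = 8448 - 722 = 7726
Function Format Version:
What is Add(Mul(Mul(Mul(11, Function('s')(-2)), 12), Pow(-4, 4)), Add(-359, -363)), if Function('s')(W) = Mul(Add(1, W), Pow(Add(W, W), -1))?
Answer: 7726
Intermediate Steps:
Function('s')(W) = Mul(Rational(1, 2), Pow(W, -1), Add(1, W)) (Function('s')(W) = Mul(Add(1, W), Pow(Mul(2, W), -1)) = Mul(Add(1, W), Mul(Rational(1, 2), Pow(W, -1))) = Mul(Rational(1, 2), Pow(W, -1), Add(1, W)))
Add(Mul(Mul(Mul(11, Function('s')(-2)), 12), Pow(-4, 4)), Add(-359, -363)) = Add(Mul(Mul(Mul(11, Mul(Rational(1, 2), Pow(-2, -1), Add(1, -2))), 12), Pow(-4, 4)), Add(-359, -363)) = Add(Mul(Mul(Mul(11, Mul(Rational(1, 2), Rational(-1, 2), -1)), 12), 256), -722) = Add(Mul(Mul(Mul(11, Rational(1, 4)), 12), 256), -722) = Add(Mul(Mul(Rational(11, 4), 12), 256), -722) = Add(Mul(33, 256), -722) = Add(8448, -722) = 7726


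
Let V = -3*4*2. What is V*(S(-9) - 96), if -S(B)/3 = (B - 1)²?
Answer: 9504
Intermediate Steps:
S(B) = -3*(-1 + B)² (S(B) = -3*(B - 1)² = -3*(-1 + B)²)
V = -24 (V = -12*2 = -24)
V*(S(-9) - 96) = -24*(-3*(-1 - 9)² - 96) = -24*(-3*(-10)² - 96) = -24*(-3*100 - 96) = -24*(-300 - 96) = -24*(-396) = 9504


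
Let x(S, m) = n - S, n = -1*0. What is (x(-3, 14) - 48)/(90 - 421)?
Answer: 45/331 ≈ 0.13595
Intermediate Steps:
n = 0
x(S, m) = -S (x(S, m) = 0 - S = -S)
(x(-3, 14) - 48)/(90 - 421) = (-1*(-3) - 48)/(90 - 421) = (3 - 48)/(-331) = -45*(-1/331) = 45/331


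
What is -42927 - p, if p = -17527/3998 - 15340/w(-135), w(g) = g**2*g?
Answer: -84442355160289/1967315850 ≈ -42923.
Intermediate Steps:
w(g) = g**3
p = -8612332661/1967315850 (p = -17527/3998 - 15340/((-135)**3) = -17527*1/3998 - 15340/(-2460375) = -17527/3998 - 15340*(-1/2460375) = -17527/3998 + 3068/492075 = -8612332661/1967315850 ≈ -4.3777)
-42927 - p = -42927 - 1*(-8612332661/1967315850) = -42927 + 8612332661/1967315850 = -84442355160289/1967315850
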